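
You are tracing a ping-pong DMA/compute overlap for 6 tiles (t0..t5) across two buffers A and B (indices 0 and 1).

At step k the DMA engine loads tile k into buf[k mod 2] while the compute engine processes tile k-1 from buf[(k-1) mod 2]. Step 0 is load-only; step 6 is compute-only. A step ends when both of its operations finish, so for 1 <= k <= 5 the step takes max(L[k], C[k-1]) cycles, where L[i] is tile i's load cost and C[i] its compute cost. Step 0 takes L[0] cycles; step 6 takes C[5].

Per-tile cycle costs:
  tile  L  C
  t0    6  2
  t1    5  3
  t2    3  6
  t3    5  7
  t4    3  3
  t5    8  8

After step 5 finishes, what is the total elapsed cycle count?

step 0: L[0]=6 → dur=6, Σ=6 | A=load:t0 B=idle [load-only]
step 1: L[1]=5 C[0]=2 → dur=5, Σ=11 | A=compute:t0 B=load:t1 [load-bound]
step 2: L[2]=3 C[1]=3 → dur=3, Σ=14 | A=load:t2 B=compute:t1 [tied]
step 3: L[3]=5 C[2]=6 → dur=6, Σ=20 | A=compute:t2 B=load:t3 [compute-bound]
step 4: L[4]=3 C[3]=7 → dur=7, Σ=27 | A=load:t4 B=compute:t3 [compute-bound]
step 5: L[5]=8 C[4]=3 → dur=8, Σ=35 | A=compute:t4 B=load:t5 [load-bound]
step 6: C[5]=8 → dur=8, Σ=43 | A=idle B=compute:t5 [compute-only]

end_cycle[5] = 35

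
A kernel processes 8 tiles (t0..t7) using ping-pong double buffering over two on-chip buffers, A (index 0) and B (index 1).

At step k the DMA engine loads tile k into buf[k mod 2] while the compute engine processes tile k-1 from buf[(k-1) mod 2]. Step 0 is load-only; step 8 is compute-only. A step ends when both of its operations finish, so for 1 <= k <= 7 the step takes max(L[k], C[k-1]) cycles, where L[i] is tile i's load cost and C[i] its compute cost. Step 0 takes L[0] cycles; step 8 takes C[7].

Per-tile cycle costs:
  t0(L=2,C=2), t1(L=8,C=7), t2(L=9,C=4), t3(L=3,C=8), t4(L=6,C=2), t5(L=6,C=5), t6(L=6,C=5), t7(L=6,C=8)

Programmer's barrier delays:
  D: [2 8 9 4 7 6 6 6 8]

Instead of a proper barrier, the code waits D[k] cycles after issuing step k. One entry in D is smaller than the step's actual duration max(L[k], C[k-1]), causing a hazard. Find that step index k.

hazard at step 4

[0] required=L[0]=2=2 vs D=2 ok
[1] required=max(L[1]=8,C[0]=2)=8 vs D=8 ok
[2] required=max(L[2]=9,C[1]=7)=9 vs D=9 ok
[3] required=max(L[3]=3,C[2]=4)=4 vs D=4 ok
[4] required=max(L[4]=6,C[3]=8)=8 vs D=7 SHORT
[5] required=max(L[5]=6,C[4]=2)=6 vs D=6 ok
[6] required=max(L[6]=6,C[5]=5)=6 vs D=6 ok
[7] required=max(L[7]=6,C[6]=5)=6 vs D=6 ok
[8] required=C[7]=8=8 vs D=8 ok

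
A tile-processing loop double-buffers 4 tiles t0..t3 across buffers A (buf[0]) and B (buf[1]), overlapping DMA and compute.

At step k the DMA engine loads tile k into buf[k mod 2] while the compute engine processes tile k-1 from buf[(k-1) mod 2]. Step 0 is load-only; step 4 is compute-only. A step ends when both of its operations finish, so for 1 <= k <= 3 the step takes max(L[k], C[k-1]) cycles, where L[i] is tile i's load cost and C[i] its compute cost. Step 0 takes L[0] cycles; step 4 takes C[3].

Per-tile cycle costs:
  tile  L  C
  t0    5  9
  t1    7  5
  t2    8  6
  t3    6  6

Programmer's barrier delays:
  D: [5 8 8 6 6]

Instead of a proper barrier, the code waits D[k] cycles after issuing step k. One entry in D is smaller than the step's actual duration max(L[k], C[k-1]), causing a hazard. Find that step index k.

[0] required=L[0]=5=5 vs D=5 ok
[1] required=max(L[1]=7,C[0]=9)=9 vs D=8 SHORT
[2] required=max(L[2]=8,C[1]=5)=8 vs D=8 ok
[3] required=max(L[3]=6,C[2]=6)=6 vs D=6 ok
[4] required=C[3]=6=6 vs D=6 ok

hazard at step 1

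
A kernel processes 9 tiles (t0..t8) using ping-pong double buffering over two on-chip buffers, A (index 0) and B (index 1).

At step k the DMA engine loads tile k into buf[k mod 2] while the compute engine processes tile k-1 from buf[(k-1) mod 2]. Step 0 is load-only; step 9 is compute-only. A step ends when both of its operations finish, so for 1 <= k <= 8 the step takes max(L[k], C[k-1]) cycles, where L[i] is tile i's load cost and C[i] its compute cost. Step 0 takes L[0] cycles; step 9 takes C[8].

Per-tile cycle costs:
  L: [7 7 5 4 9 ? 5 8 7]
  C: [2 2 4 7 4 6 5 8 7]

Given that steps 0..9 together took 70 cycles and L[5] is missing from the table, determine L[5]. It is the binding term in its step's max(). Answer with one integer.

step 0: dur = L[0]=7 = 7
step 1: dur = max(L[1]=7, C[0]=2) = 7
step 2: dur = max(L[2]=5, C[1]=2) = 5
step 3: dur = max(L[3]=4, C[2]=4) = 4
step 4: dur = max(L[4]=9, C[3]=7) = 9
step 5: dur = max(L[5]=?, C[4]=4) = L[5]  (unknown; binding)
step 6: dur = max(L[6]=5, C[5]=6) = 6
step 7: dur = max(L[7]=8, C[6]=5) = 8
step 8: dur = max(L[8]=7, C[7]=8) = 8
step 9: dur = C[8]=7 = 7
sum of known step durations = 61
dur[5] = total - known = 70 - 61 = 9
L[5] is the binding max in step 5, so L[5] = dur[5] = 9

L[5] = 9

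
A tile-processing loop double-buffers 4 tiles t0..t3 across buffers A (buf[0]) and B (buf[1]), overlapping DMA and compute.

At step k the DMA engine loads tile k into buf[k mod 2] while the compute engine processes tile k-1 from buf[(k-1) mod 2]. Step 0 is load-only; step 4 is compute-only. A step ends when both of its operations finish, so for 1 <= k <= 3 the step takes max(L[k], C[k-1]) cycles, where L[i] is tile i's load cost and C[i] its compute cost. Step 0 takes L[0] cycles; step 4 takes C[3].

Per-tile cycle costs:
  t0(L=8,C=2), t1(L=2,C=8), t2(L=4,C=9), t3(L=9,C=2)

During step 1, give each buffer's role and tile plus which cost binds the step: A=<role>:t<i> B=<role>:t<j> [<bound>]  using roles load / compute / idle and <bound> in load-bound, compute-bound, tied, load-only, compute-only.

step 1: A=compute:t0 B=load:t1 [tied]

  0. 8=8c; end=8; A:t0 B:-
  1. max(2,2)=2c; end=10; A:t0 B:t1
  2. max(4,8)=8c; end=18; A:t2 B:t1
  3. max(9,9)=9c; end=27; A:t2 B:t3
  4. 2=2c; end=29; A:t2 B:t3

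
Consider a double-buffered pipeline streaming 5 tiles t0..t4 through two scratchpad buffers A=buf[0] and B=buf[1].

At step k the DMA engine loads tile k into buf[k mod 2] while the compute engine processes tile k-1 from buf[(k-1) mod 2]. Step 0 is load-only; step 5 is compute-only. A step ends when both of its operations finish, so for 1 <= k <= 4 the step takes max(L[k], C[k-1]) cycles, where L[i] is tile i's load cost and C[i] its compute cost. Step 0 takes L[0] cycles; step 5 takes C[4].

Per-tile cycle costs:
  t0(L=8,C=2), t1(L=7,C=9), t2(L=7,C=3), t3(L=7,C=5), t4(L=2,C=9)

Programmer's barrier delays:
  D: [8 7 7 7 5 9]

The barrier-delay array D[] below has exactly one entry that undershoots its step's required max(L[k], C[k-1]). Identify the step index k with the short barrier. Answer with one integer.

hazard at step 2

[0] required=L[0]=8=8 vs D=8 ok
[1] required=max(L[1]=7,C[0]=2)=7 vs D=7 ok
[2] required=max(L[2]=7,C[1]=9)=9 vs D=7 SHORT
[3] required=max(L[3]=7,C[2]=3)=7 vs D=7 ok
[4] required=max(L[4]=2,C[3]=5)=5 vs D=5 ok
[5] required=C[4]=9=9 vs D=9 ok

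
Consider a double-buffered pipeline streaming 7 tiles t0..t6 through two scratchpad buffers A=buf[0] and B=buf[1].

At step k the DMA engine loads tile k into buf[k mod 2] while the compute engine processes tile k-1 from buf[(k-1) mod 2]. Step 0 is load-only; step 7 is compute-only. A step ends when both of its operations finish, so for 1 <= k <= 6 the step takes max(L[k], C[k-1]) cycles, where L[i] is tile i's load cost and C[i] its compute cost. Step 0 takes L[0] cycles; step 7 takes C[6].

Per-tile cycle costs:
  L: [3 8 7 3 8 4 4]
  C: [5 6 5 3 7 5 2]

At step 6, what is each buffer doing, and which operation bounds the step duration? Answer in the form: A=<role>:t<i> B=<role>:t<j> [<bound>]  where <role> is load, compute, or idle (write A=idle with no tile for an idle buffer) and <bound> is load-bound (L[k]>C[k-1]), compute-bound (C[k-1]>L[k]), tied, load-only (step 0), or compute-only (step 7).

step 6: A=load:t6 B=compute:t5 [compute-bound]

k=0 load=t0/3c comp=- wait=3 total=3
k=1 load=t1/8c comp=t0/5c wait=8 total=11
k=2 load=t2/7c comp=t1/6c wait=7 total=18
k=3 load=t3/3c comp=t2/5c wait=5 total=23
k=4 load=t4/8c comp=t3/3c wait=8 total=31
k=5 load=t5/4c comp=t4/7c wait=7 total=38
k=6 load=t6/4c comp=t5/5c wait=5 total=43
k=7 load=- comp=t6/2c wait=2 total=45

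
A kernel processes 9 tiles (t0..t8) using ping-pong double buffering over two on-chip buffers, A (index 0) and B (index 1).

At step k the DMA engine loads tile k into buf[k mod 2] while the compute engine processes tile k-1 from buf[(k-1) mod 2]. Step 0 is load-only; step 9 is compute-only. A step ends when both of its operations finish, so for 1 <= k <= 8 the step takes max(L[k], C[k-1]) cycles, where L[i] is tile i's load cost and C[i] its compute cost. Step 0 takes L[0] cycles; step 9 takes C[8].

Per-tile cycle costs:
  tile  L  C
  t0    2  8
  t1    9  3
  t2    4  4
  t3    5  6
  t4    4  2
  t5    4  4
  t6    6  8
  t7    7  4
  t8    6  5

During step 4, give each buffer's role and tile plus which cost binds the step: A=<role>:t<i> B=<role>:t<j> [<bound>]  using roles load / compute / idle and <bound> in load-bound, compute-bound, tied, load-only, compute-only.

[0] DMA t0→A (2c) ∥ CU idle ⇒ 2c, clock 2
[1] DMA t1→B (9c) ∥ CU A:t0 (8c) ⇒ 9c, clock 11
[2] DMA t2→A (4c) ∥ CU B:t1 (3c) ⇒ 4c, clock 15
[3] DMA t3→B (5c) ∥ CU A:t2 (4c) ⇒ 5c, clock 20
[4] DMA t4→A (4c) ∥ CU B:t3 (6c) ⇒ 6c, clock 26
[5] DMA t5→B (4c) ∥ CU A:t4 (2c) ⇒ 4c, clock 30
[6] DMA t6→A (6c) ∥ CU B:t5 (4c) ⇒ 6c, clock 36
[7] DMA t7→B (7c) ∥ CU A:t6 (8c) ⇒ 8c, clock 44
[8] DMA t8→A (6c) ∥ CU B:t7 (4c) ⇒ 6c, clock 50
[9] DMA idle ∥ CU A:t8 (5c) ⇒ 5c, clock 55

step 4: A=load:t4 B=compute:t3 [compute-bound]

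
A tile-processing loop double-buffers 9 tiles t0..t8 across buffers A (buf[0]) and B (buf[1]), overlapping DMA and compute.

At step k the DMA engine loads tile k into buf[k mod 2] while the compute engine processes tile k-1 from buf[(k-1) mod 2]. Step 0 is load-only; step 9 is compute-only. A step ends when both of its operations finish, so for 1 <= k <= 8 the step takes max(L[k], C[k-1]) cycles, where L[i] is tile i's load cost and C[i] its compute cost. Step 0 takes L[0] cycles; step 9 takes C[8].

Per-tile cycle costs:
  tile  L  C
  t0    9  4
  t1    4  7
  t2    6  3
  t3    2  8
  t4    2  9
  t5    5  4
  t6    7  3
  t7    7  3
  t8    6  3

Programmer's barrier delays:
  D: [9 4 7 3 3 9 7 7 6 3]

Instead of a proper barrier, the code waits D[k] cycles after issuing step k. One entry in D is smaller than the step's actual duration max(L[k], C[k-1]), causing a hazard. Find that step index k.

[0] required=L[0]=9=9 vs D=9 ok
[1] required=max(L[1]=4,C[0]=4)=4 vs D=4 ok
[2] required=max(L[2]=6,C[1]=7)=7 vs D=7 ok
[3] required=max(L[3]=2,C[2]=3)=3 vs D=3 ok
[4] required=max(L[4]=2,C[3]=8)=8 vs D=3 SHORT
[5] required=max(L[5]=5,C[4]=9)=9 vs D=9 ok
[6] required=max(L[6]=7,C[5]=4)=7 vs D=7 ok
[7] required=max(L[7]=7,C[6]=3)=7 vs D=7 ok
[8] required=max(L[8]=6,C[7]=3)=6 vs D=6 ok
[9] required=C[8]=3=3 vs D=3 ok

hazard at step 4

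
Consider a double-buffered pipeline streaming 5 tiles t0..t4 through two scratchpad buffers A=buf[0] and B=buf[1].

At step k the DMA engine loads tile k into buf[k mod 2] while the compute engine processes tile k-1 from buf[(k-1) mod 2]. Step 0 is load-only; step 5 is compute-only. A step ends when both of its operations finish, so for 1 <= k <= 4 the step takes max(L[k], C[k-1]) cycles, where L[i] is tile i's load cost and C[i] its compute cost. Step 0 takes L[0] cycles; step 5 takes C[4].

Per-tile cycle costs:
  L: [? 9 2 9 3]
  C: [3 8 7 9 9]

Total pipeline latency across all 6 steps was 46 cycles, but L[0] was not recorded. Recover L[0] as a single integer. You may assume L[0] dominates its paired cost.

L[0] = 2

step 0 = dur = L[0]=? = L[0]  (unknown; binding)
step 1 = dur = max(L[1]=9, C[0]=3) = 9
step 2 = dur = max(L[2]=2, C[1]=8) = 8
step 3 = dur = max(L[3]=9, C[2]=7) = 9
step 4 = dur = max(L[4]=3, C[3]=9) = 9
step 5 = dur = C[4]=9 = 9
sum of known step durations = 44
dur[0] = total - known = 46 - 44 = 2
L[0] is the binding max in step 0, so L[0] = dur[0] = 2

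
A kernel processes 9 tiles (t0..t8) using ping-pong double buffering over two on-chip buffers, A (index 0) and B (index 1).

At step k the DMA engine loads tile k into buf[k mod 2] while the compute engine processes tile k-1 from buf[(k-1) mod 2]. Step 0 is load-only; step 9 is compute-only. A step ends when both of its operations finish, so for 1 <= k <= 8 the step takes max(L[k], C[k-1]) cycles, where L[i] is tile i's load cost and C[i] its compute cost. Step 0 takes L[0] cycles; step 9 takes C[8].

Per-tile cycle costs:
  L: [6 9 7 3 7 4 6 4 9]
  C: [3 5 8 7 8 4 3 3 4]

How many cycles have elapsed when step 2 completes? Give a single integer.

k=0 load=t0/6c comp=- wait=6 total=6
k=1 load=t1/9c comp=t0/3c wait=9 total=15
k=2 load=t2/7c comp=t1/5c wait=7 total=22
k=3 load=t3/3c comp=t2/8c wait=8 total=30
k=4 load=t4/7c comp=t3/7c wait=7 total=37
k=5 load=t5/4c comp=t4/8c wait=8 total=45
k=6 load=t6/6c comp=t5/4c wait=6 total=51
k=7 load=t7/4c comp=t6/3c wait=4 total=55
k=8 load=t8/9c comp=t7/3c wait=9 total=64
k=9 load=- comp=t8/4c wait=4 total=68

end_cycle[2] = 22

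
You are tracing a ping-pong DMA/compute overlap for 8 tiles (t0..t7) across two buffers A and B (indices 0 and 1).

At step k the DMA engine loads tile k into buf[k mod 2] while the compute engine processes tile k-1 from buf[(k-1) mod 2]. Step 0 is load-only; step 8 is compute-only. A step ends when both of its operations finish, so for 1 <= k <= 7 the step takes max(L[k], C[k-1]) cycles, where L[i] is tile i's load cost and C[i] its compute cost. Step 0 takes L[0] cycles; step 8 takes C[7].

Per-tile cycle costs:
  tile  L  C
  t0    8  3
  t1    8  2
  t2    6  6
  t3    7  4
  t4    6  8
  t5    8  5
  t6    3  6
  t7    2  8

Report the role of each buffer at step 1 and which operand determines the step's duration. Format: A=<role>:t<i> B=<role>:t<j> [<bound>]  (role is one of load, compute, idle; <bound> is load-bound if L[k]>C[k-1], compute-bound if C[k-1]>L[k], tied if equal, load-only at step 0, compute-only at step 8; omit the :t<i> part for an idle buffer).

step 1: A=compute:t0 B=load:t1 [load-bound]

  0. 8=8c; end=8; A:t0 B:-
  1. max(8,3)=8c; end=16; A:t0 B:t1
  2. max(6,2)=6c; end=22; A:t2 B:t1
  3. max(7,6)=7c; end=29; A:t2 B:t3
  4. max(6,4)=6c; end=35; A:t4 B:t3
  5. max(8,8)=8c; end=43; A:t4 B:t5
  6. max(3,5)=5c; end=48; A:t6 B:t5
  7. max(2,6)=6c; end=54; A:t6 B:t7
  8. 8=8c; end=62; A:t6 B:t7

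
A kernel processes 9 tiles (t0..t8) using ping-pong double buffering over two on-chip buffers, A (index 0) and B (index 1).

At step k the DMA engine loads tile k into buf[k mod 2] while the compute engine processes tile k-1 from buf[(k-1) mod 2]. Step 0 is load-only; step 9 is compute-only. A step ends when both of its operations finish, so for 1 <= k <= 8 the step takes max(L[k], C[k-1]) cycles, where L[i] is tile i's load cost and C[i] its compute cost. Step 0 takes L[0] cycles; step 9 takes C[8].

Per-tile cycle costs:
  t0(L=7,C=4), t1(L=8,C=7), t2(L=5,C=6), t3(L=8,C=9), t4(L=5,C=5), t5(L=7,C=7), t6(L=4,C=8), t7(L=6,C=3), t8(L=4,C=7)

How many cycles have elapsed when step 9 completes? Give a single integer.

  0. 7=7c; end=7; A:t0 B:-
  1. max(8,4)=8c; end=15; A:t0 B:t1
  2. max(5,7)=7c; end=22; A:t2 B:t1
  3. max(8,6)=8c; end=30; A:t2 B:t3
  4. max(5,9)=9c; end=39; A:t4 B:t3
  5. max(7,5)=7c; end=46; A:t4 B:t5
  6. max(4,7)=7c; end=53; A:t6 B:t5
  7. max(6,8)=8c; end=61; A:t6 B:t7
  8. max(4,3)=4c; end=65; A:t8 B:t7
  9. 7=7c; end=72; A:t8 B:t7

end_cycle[9] = 72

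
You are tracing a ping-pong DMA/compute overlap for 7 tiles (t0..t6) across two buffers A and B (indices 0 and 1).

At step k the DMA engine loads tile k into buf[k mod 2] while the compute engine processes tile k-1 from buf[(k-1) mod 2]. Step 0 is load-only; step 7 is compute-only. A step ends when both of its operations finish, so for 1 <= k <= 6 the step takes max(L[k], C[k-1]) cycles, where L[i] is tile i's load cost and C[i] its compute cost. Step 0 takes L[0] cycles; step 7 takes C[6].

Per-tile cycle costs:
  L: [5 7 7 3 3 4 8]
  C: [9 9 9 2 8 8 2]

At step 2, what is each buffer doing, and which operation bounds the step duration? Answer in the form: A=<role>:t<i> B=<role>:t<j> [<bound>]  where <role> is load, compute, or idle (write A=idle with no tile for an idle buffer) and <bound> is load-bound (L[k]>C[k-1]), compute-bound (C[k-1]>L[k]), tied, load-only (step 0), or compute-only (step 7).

  0. 5=5c; end=5; A:t0 B:-
  1. max(7,9)=9c; end=14; A:t0 B:t1
  2. max(7,9)=9c; end=23; A:t2 B:t1
  3. max(3,9)=9c; end=32; A:t2 B:t3
  4. max(3,2)=3c; end=35; A:t4 B:t3
  5. max(4,8)=8c; end=43; A:t4 B:t5
  6. max(8,8)=8c; end=51; A:t6 B:t5
  7. 2=2c; end=53; A:t6 B:t5

step 2: A=load:t2 B=compute:t1 [compute-bound]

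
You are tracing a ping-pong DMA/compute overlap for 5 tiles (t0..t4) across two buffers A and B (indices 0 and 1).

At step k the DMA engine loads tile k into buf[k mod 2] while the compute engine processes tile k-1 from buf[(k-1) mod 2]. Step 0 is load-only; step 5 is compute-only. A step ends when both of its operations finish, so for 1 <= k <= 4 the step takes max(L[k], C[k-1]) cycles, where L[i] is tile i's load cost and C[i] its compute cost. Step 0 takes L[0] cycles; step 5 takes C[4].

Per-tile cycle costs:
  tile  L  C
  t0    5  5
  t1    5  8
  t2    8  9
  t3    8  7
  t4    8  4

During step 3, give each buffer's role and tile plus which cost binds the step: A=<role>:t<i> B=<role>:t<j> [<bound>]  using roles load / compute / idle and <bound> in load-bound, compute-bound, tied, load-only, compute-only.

step 3: A=compute:t2 B=load:t3 [compute-bound]

[0] DMA t0→A (5c) ∥ CU idle ⇒ 5c, clock 5
[1] DMA t1→B (5c) ∥ CU A:t0 (5c) ⇒ 5c, clock 10
[2] DMA t2→A (8c) ∥ CU B:t1 (8c) ⇒ 8c, clock 18
[3] DMA t3→B (8c) ∥ CU A:t2 (9c) ⇒ 9c, clock 27
[4] DMA t4→A (8c) ∥ CU B:t3 (7c) ⇒ 8c, clock 35
[5] DMA idle ∥ CU A:t4 (4c) ⇒ 4c, clock 39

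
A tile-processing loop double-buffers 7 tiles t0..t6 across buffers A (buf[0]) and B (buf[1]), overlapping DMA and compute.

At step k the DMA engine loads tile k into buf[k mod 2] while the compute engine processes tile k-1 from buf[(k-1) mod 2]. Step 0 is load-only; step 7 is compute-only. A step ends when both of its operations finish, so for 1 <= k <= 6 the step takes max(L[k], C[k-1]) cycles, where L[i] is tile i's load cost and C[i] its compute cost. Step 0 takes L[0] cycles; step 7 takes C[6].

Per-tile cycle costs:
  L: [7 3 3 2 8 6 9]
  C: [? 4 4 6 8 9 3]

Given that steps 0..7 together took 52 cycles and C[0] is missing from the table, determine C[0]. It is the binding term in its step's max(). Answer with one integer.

step 0: dur = L[0]=7 = 7
step 1: dur = max(L[1]=3, C[0]=?) = C[0]  (unknown; binding)
step 2: dur = max(L[2]=3, C[1]=4) = 4
step 3: dur = max(L[3]=2, C[2]=4) = 4
step 4: dur = max(L[4]=8, C[3]=6) = 8
step 5: dur = max(L[5]=6, C[4]=8) = 8
step 6: dur = max(L[6]=9, C[5]=9) = 9
step 7: dur = C[6]=3 = 3
sum of known step durations = 43
dur[1] = total - known = 52 - 43 = 9
C[0] is the binding max in step 1, so C[0] = dur[1] = 9

C[0] = 9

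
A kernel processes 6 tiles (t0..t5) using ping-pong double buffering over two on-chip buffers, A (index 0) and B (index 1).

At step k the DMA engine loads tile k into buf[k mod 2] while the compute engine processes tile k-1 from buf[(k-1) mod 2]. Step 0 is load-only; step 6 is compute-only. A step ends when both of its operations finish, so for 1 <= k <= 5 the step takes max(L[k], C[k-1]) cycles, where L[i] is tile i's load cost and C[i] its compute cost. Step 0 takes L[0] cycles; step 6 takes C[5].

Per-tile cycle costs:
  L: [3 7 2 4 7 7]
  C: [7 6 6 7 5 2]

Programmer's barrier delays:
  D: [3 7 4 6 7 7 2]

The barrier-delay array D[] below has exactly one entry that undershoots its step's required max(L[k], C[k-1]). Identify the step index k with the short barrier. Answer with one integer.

k=0 barrier L[0]=3→3c, D[0]=3 ok
k=1 barrier max(L[1]=7,C[0]=7)→7c, D[1]=7 ok
k=2 barrier max(L[2]=2,C[1]=6)→6c, D[2]=4 SHORT
k=3 barrier max(L[3]=4,C[2]=6)→6c, D[3]=6 ok
k=4 barrier max(L[4]=7,C[3]=7)→7c, D[4]=7 ok
k=5 barrier max(L[5]=7,C[4]=5)→7c, D[5]=7 ok
k=6 barrier C[5]=2→2c, D[6]=2 ok

hazard at step 2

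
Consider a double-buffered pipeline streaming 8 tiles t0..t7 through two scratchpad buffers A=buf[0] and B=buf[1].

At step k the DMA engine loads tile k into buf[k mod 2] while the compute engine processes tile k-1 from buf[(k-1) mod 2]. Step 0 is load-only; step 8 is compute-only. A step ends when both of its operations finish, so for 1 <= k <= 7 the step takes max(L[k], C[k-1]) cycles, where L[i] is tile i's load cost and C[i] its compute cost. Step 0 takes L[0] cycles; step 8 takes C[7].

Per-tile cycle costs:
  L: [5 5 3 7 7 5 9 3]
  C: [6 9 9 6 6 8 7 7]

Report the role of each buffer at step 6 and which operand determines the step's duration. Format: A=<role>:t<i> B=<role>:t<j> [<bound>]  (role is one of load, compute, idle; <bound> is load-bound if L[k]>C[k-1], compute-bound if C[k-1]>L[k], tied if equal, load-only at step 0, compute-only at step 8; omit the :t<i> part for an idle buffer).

k=0 load=t0/5c comp=- wait=5 total=5
k=1 load=t1/5c comp=t0/6c wait=6 total=11
k=2 load=t2/3c comp=t1/9c wait=9 total=20
k=3 load=t3/7c comp=t2/9c wait=9 total=29
k=4 load=t4/7c comp=t3/6c wait=7 total=36
k=5 load=t5/5c comp=t4/6c wait=6 total=42
k=6 load=t6/9c comp=t5/8c wait=9 total=51
k=7 load=t7/3c comp=t6/7c wait=7 total=58
k=8 load=- comp=t7/7c wait=7 total=65

step 6: A=load:t6 B=compute:t5 [load-bound]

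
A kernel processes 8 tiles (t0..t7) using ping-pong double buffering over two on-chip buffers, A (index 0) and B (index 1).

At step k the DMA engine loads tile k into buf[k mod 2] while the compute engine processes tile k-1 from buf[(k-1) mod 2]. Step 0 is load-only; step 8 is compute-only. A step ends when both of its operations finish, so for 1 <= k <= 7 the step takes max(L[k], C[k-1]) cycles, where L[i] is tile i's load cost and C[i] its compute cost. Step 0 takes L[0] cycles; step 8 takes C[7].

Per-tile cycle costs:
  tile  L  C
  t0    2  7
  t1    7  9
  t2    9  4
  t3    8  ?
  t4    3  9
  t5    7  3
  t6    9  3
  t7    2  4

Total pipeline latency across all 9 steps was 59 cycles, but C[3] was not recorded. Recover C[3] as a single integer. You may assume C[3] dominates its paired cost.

C[3] = 8

step 0 → dur = L[0]=2 = 2
step 1 → dur = max(L[1]=7, C[0]=7) = 7
step 2 → dur = max(L[2]=9, C[1]=9) = 9
step 3 → dur = max(L[3]=8, C[2]=4) = 8
step 4 → dur = max(L[4]=3, C[3]=?) = C[3]  (unknown; binding)
step 5 → dur = max(L[5]=7, C[4]=9) = 9
step 6 → dur = max(L[6]=9, C[5]=3) = 9
step 7 → dur = max(L[7]=2, C[6]=3) = 3
step 8 → dur = C[7]=4 = 4
sum of known step durations = 51
dur[4] = total - known = 59 - 51 = 8
C[3] is the binding max in step 4, so C[3] = dur[4] = 8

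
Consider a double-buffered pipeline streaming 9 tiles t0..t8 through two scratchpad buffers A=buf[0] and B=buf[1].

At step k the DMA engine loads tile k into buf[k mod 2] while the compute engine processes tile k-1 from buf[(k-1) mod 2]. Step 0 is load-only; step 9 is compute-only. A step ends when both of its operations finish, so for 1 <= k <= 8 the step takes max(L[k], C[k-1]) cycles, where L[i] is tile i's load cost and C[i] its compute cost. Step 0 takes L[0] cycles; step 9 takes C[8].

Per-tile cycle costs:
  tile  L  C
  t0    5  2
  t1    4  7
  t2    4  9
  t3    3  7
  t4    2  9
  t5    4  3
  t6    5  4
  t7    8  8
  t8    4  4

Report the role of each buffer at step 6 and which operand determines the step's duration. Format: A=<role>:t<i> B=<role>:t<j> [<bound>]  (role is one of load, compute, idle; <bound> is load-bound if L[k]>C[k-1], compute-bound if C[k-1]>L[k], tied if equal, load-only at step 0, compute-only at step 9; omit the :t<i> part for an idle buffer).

step 0: L[0]=5 → dur=5, Σ=5 | A=load:t0 B=idle [load-only]
step 1: L[1]=4 C[0]=2 → dur=4, Σ=9 | A=compute:t0 B=load:t1 [load-bound]
step 2: L[2]=4 C[1]=7 → dur=7, Σ=16 | A=load:t2 B=compute:t1 [compute-bound]
step 3: L[3]=3 C[2]=9 → dur=9, Σ=25 | A=compute:t2 B=load:t3 [compute-bound]
step 4: L[4]=2 C[3]=7 → dur=7, Σ=32 | A=load:t4 B=compute:t3 [compute-bound]
step 5: L[5]=4 C[4]=9 → dur=9, Σ=41 | A=compute:t4 B=load:t5 [compute-bound]
step 6: L[6]=5 C[5]=3 → dur=5, Σ=46 | A=load:t6 B=compute:t5 [load-bound]
step 7: L[7]=8 C[6]=4 → dur=8, Σ=54 | A=compute:t6 B=load:t7 [load-bound]
step 8: L[8]=4 C[7]=8 → dur=8, Σ=62 | A=load:t8 B=compute:t7 [compute-bound]
step 9: C[8]=4 → dur=4, Σ=66 | A=compute:t8 B=idle [compute-only]

step 6: A=load:t6 B=compute:t5 [load-bound]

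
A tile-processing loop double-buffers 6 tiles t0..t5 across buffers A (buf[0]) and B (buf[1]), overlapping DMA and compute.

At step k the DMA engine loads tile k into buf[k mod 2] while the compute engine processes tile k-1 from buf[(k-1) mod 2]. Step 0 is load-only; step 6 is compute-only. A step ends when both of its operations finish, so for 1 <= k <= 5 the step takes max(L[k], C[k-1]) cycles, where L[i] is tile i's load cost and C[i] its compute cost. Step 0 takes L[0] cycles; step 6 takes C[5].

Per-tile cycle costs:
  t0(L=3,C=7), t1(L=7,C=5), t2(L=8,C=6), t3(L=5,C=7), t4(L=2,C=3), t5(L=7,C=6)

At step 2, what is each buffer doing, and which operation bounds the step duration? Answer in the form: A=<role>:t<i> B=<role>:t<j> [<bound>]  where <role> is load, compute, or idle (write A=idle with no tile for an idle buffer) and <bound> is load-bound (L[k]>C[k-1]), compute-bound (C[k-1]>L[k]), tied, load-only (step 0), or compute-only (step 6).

step 2: A=load:t2 B=compute:t1 [load-bound]

  0. 3=3c; end=3; A:t0 B:-
  1. max(7,7)=7c; end=10; A:t0 B:t1
  2. max(8,5)=8c; end=18; A:t2 B:t1
  3. max(5,6)=6c; end=24; A:t2 B:t3
  4. max(2,7)=7c; end=31; A:t4 B:t3
  5. max(7,3)=7c; end=38; A:t4 B:t5
  6. 6=6c; end=44; A:t4 B:t5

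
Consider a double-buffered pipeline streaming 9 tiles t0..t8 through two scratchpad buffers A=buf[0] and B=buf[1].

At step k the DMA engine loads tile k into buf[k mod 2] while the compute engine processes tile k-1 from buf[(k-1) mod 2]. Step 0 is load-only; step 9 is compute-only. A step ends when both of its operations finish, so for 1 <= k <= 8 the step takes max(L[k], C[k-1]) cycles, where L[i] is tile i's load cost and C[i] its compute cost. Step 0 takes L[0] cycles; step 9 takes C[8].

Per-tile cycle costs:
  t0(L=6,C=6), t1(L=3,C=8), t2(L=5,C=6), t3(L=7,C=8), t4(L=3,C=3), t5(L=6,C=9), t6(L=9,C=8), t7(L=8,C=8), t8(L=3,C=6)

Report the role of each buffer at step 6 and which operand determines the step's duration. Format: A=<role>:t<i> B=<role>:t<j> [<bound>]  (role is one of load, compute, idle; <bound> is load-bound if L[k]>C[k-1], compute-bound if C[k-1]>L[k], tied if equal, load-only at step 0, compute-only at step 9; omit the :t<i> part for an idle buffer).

step 6: A=load:t6 B=compute:t5 [tied]

[0] DMA t0→A (6c) ∥ CU idle ⇒ 6c, clock 6
[1] DMA t1→B (3c) ∥ CU A:t0 (6c) ⇒ 6c, clock 12
[2] DMA t2→A (5c) ∥ CU B:t1 (8c) ⇒ 8c, clock 20
[3] DMA t3→B (7c) ∥ CU A:t2 (6c) ⇒ 7c, clock 27
[4] DMA t4→A (3c) ∥ CU B:t3 (8c) ⇒ 8c, clock 35
[5] DMA t5→B (6c) ∥ CU A:t4 (3c) ⇒ 6c, clock 41
[6] DMA t6→A (9c) ∥ CU B:t5 (9c) ⇒ 9c, clock 50
[7] DMA t7→B (8c) ∥ CU A:t6 (8c) ⇒ 8c, clock 58
[8] DMA t8→A (3c) ∥ CU B:t7 (8c) ⇒ 8c, clock 66
[9] DMA idle ∥ CU A:t8 (6c) ⇒ 6c, clock 72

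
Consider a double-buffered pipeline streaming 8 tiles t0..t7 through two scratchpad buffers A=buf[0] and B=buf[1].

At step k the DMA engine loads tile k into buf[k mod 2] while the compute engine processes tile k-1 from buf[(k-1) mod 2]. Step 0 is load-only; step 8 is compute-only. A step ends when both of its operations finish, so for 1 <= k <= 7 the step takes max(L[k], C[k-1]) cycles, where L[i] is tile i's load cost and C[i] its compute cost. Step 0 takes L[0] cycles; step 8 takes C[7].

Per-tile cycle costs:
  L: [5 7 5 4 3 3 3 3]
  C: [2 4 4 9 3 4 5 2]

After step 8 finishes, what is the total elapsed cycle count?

step 0: L[0]=5 → dur=5, Σ=5 | A=load:t0 B=idle [load-only]
step 1: L[1]=7 C[0]=2 → dur=7, Σ=12 | A=compute:t0 B=load:t1 [load-bound]
step 2: L[2]=5 C[1]=4 → dur=5, Σ=17 | A=load:t2 B=compute:t1 [load-bound]
step 3: L[3]=4 C[2]=4 → dur=4, Σ=21 | A=compute:t2 B=load:t3 [tied]
step 4: L[4]=3 C[3]=9 → dur=9, Σ=30 | A=load:t4 B=compute:t3 [compute-bound]
step 5: L[5]=3 C[4]=3 → dur=3, Σ=33 | A=compute:t4 B=load:t5 [tied]
step 6: L[6]=3 C[5]=4 → dur=4, Σ=37 | A=load:t6 B=compute:t5 [compute-bound]
step 7: L[7]=3 C[6]=5 → dur=5, Σ=42 | A=compute:t6 B=load:t7 [compute-bound]
step 8: C[7]=2 → dur=2, Σ=44 | A=idle B=compute:t7 [compute-only]

end_cycle[8] = 44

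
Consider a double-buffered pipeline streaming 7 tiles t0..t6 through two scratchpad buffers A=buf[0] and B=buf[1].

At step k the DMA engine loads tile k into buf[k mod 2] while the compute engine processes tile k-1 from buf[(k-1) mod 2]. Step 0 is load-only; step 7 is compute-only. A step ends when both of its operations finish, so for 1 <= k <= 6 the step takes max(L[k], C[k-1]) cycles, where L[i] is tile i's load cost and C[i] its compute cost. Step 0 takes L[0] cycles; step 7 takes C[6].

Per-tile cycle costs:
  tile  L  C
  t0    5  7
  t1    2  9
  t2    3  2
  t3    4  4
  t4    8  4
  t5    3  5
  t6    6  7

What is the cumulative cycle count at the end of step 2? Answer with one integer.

k=0 load=t0/5c comp=- wait=5 total=5
k=1 load=t1/2c comp=t0/7c wait=7 total=12
k=2 load=t2/3c comp=t1/9c wait=9 total=21
k=3 load=t3/4c comp=t2/2c wait=4 total=25
k=4 load=t4/8c comp=t3/4c wait=8 total=33
k=5 load=t5/3c comp=t4/4c wait=4 total=37
k=6 load=t6/6c comp=t5/5c wait=6 total=43
k=7 load=- comp=t6/7c wait=7 total=50

end_cycle[2] = 21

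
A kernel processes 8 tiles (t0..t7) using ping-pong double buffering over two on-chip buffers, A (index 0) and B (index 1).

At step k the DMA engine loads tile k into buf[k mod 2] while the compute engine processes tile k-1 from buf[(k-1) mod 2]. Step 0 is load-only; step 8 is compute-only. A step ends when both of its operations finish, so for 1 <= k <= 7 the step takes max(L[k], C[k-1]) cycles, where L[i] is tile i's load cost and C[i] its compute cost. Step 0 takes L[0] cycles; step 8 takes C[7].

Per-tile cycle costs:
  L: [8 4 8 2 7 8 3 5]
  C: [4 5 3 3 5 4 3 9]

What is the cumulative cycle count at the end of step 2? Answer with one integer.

  0. 8=8c; end=8; A:t0 B:-
  1. max(4,4)=4c; end=12; A:t0 B:t1
  2. max(8,5)=8c; end=20; A:t2 B:t1
  3. max(2,3)=3c; end=23; A:t2 B:t3
  4. max(7,3)=7c; end=30; A:t4 B:t3
  5. max(8,5)=8c; end=38; A:t4 B:t5
  6. max(3,4)=4c; end=42; A:t6 B:t5
  7. max(5,3)=5c; end=47; A:t6 B:t7
  8. 9=9c; end=56; A:t6 B:t7

end_cycle[2] = 20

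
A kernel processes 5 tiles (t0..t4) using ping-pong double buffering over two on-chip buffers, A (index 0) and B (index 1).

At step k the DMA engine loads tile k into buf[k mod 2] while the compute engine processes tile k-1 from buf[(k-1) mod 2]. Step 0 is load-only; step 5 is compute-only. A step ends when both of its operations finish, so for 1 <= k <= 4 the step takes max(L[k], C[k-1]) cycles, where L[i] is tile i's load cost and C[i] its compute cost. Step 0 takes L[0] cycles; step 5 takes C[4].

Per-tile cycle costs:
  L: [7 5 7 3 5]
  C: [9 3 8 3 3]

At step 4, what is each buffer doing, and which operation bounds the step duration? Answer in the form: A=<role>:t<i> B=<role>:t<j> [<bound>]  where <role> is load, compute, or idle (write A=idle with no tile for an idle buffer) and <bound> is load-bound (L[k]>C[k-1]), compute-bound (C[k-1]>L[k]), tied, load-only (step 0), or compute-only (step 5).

step 4: A=load:t4 B=compute:t3 [load-bound]

  0. 7=7c; end=7; A:t0 B:-
  1. max(5,9)=9c; end=16; A:t0 B:t1
  2. max(7,3)=7c; end=23; A:t2 B:t1
  3. max(3,8)=8c; end=31; A:t2 B:t3
  4. max(5,3)=5c; end=36; A:t4 B:t3
  5. 3=3c; end=39; A:t4 B:t3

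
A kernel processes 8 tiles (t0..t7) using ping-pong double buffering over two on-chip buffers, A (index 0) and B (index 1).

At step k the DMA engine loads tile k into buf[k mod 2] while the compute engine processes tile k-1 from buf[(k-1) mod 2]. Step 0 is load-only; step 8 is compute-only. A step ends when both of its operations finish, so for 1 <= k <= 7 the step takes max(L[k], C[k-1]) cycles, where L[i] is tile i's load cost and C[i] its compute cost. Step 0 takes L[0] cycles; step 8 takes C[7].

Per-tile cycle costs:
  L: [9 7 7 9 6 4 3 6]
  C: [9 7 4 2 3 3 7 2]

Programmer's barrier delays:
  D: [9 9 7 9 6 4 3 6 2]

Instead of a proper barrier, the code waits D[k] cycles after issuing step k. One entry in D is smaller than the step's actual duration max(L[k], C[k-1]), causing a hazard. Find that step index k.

hazard at step 7

step 0: need L[0]=9 = 9; D[0]=9 ok
step 1: need max(L[1]=7,C[0]=9) = 9; D[1]=9 ok
step 2: need max(L[2]=7,C[1]=7) = 7; D[2]=7 ok
step 3: need max(L[3]=9,C[2]=4) = 9; D[3]=9 ok
step 4: need max(L[4]=6,C[3]=2) = 6; D[4]=6 ok
step 5: need max(L[5]=4,C[4]=3) = 4; D[5]=4 ok
step 6: need max(L[6]=3,C[5]=3) = 3; D[6]=3 ok
step 7: need max(L[7]=6,C[6]=7) = 7; D[7]=6 SHORT
step 8: need C[7]=2 = 2; D[8]=2 ok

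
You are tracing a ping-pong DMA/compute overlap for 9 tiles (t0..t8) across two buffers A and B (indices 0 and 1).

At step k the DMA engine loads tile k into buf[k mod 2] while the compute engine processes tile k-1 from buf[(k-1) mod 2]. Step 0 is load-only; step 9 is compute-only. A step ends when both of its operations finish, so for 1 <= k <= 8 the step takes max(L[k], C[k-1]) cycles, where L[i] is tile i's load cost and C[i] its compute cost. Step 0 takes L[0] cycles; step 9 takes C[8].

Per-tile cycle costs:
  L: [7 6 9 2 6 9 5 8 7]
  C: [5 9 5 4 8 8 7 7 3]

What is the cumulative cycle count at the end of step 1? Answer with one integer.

  0. 7=7c; end=7; A:t0 B:-
  1. max(6,5)=6c; end=13; A:t0 B:t1
  2. max(9,9)=9c; end=22; A:t2 B:t1
  3. max(2,5)=5c; end=27; A:t2 B:t3
  4. max(6,4)=6c; end=33; A:t4 B:t3
  5. max(9,8)=9c; end=42; A:t4 B:t5
  6. max(5,8)=8c; end=50; A:t6 B:t5
  7. max(8,7)=8c; end=58; A:t6 B:t7
  8. max(7,7)=7c; end=65; A:t8 B:t7
  9. 3=3c; end=68; A:t8 B:t7

end_cycle[1] = 13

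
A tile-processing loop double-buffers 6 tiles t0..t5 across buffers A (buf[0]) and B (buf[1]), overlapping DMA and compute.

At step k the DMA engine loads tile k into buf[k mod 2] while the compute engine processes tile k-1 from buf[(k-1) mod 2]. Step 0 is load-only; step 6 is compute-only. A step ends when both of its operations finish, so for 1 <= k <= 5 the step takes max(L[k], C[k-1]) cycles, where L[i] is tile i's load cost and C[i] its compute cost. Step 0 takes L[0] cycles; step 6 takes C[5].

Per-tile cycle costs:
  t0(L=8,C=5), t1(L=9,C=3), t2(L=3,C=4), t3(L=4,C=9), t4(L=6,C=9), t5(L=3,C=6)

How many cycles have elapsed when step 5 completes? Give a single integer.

  0. 8=8c; end=8; A:t0 B:-
  1. max(9,5)=9c; end=17; A:t0 B:t1
  2. max(3,3)=3c; end=20; A:t2 B:t1
  3. max(4,4)=4c; end=24; A:t2 B:t3
  4. max(6,9)=9c; end=33; A:t4 B:t3
  5. max(3,9)=9c; end=42; A:t4 B:t5
  6. 6=6c; end=48; A:t4 B:t5

end_cycle[5] = 42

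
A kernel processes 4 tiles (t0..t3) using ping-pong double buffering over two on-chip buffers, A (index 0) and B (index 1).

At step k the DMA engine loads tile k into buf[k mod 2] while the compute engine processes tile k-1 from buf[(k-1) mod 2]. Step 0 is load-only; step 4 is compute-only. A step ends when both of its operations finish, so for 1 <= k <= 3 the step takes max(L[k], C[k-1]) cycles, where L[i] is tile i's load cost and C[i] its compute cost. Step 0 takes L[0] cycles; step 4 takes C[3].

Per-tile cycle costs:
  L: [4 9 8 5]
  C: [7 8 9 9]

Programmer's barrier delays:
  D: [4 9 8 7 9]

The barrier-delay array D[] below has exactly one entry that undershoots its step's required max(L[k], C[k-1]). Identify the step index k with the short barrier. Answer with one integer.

[0] required=L[0]=4=4 vs D=4 ok
[1] required=max(L[1]=9,C[0]=7)=9 vs D=9 ok
[2] required=max(L[2]=8,C[1]=8)=8 vs D=8 ok
[3] required=max(L[3]=5,C[2]=9)=9 vs D=7 SHORT
[4] required=C[3]=9=9 vs D=9 ok

hazard at step 3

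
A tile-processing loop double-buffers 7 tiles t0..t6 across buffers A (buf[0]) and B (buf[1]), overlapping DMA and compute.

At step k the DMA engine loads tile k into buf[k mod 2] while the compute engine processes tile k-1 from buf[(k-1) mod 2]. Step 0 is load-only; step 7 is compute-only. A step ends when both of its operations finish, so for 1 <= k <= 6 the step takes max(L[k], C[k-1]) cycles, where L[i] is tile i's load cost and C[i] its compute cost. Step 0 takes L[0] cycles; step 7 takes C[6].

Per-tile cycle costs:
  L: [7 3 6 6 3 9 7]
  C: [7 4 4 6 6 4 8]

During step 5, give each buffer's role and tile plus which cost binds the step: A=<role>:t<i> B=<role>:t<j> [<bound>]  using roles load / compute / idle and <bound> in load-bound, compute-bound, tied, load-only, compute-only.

  0. 7=7c; end=7; A:t0 B:-
  1. max(3,7)=7c; end=14; A:t0 B:t1
  2. max(6,4)=6c; end=20; A:t2 B:t1
  3. max(6,4)=6c; end=26; A:t2 B:t3
  4. max(3,6)=6c; end=32; A:t4 B:t3
  5. max(9,6)=9c; end=41; A:t4 B:t5
  6. max(7,4)=7c; end=48; A:t6 B:t5
  7. 8=8c; end=56; A:t6 B:t5

step 5: A=compute:t4 B=load:t5 [load-bound]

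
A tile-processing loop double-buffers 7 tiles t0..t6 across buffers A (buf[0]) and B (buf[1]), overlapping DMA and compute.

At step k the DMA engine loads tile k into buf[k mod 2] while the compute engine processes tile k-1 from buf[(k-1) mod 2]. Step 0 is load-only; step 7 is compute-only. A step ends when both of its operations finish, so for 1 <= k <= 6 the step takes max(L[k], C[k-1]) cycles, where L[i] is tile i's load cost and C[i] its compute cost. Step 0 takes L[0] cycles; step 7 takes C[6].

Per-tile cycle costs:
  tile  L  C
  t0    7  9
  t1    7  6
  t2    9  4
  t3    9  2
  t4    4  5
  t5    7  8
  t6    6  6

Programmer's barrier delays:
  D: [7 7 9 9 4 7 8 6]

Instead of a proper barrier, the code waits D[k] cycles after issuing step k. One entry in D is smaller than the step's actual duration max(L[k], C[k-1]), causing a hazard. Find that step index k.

[0] required=L[0]=7=7 vs D=7 ok
[1] required=max(L[1]=7,C[0]=9)=9 vs D=7 SHORT
[2] required=max(L[2]=9,C[1]=6)=9 vs D=9 ok
[3] required=max(L[3]=9,C[2]=4)=9 vs D=9 ok
[4] required=max(L[4]=4,C[3]=2)=4 vs D=4 ok
[5] required=max(L[5]=7,C[4]=5)=7 vs D=7 ok
[6] required=max(L[6]=6,C[5]=8)=8 vs D=8 ok
[7] required=C[6]=6=6 vs D=6 ok

hazard at step 1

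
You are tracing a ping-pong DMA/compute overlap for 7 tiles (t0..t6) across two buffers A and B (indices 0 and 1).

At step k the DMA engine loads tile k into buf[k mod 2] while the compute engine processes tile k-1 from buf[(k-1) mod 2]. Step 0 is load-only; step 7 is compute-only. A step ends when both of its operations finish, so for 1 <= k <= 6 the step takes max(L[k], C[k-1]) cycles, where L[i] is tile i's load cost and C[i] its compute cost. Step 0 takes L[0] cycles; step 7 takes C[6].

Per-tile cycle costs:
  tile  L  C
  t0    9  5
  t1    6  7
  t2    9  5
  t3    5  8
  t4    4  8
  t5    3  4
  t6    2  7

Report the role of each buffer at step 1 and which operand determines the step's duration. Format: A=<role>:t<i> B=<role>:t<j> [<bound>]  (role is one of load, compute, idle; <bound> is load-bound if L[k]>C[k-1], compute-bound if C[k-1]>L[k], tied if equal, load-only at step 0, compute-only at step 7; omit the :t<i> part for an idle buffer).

[0] DMA t0→A (9c) ∥ CU idle ⇒ 9c, clock 9
[1] DMA t1→B (6c) ∥ CU A:t0 (5c) ⇒ 6c, clock 15
[2] DMA t2→A (9c) ∥ CU B:t1 (7c) ⇒ 9c, clock 24
[3] DMA t3→B (5c) ∥ CU A:t2 (5c) ⇒ 5c, clock 29
[4] DMA t4→A (4c) ∥ CU B:t3 (8c) ⇒ 8c, clock 37
[5] DMA t5→B (3c) ∥ CU A:t4 (8c) ⇒ 8c, clock 45
[6] DMA t6→A (2c) ∥ CU B:t5 (4c) ⇒ 4c, clock 49
[7] DMA idle ∥ CU A:t6 (7c) ⇒ 7c, clock 56

step 1: A=compute:t0 B=load:t1 [load-bound]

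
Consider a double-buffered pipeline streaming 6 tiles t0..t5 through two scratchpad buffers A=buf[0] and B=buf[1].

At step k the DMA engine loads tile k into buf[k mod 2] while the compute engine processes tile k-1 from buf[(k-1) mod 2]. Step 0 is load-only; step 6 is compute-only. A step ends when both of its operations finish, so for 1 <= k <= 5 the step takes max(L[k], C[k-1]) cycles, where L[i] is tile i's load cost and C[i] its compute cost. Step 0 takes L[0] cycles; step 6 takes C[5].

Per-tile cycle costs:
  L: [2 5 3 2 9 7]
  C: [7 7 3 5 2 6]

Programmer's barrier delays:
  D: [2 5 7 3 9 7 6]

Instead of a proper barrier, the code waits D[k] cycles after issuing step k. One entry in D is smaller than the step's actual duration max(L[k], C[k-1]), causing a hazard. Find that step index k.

hazard at step 1

step 0: need L[0]=2 = 2; D[0]=2 ok
step 1: need max(L[1]=5,C[0]=7) = 7; D[1]=5 SHORT
step 2: need max(L[2]=3,C[1]=7) = 7; D[2]=7 ok
step 3: need max(L[3]=2,C[2]=3) = 3; D[3]=3 ok
step 4: need max(L[4]=9,C[3]=5) = 9; D[4]=9 ok
step 5: need max(L[5]=7,C[4]=2) = 7; D[5]=7 ok
step 6: need C[5]=6 = 6; D[6]=6 ok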